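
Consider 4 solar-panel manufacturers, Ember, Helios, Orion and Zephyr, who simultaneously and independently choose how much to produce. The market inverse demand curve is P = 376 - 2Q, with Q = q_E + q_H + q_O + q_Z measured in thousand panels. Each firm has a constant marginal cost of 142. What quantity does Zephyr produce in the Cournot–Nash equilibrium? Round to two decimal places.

23.40

A representative firm's profit is π_i = q_i(376 - 2Q) - 142q_i.
First-order condition (treating rivals' output as given): 234 - 4q_i - 2·Σ_{j≠i} q_j = 0.
With identical firms every q_j equals q_i, so Σ_{j≠i} q_j = 3q_i and 234 = 10q_i, giving q_i = 117/5.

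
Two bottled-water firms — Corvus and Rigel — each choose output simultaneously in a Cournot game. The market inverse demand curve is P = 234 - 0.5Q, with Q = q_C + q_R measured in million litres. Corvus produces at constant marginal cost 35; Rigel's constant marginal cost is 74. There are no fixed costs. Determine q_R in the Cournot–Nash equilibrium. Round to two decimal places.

80.67

Corvus's profit: π_C = (234 - 0.5Q)q_C - (35q_C). Setting ∂π_C/∂q_C = 0: 199 - q_C - (1/2)(q_R) = 0.
Rigel's first-order condition: 160 - q_R - (1/2)(q_C) = 0.
Best responses: q_C = (199 - (1/2)q_R), q_R = (160 - (1/2)q_C).
Substituting one into the other gives q_C = 476/3 and q_R = 242/3.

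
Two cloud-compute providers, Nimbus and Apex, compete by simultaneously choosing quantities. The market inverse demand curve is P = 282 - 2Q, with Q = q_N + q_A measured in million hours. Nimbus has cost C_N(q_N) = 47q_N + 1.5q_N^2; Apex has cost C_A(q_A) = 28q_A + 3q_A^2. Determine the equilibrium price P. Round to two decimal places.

Nimbus's profit: π_N = (282 - 2Q)q_N - (47q_N + (3/2)q_N²). Setting ∂π_N/∂q_N = 0: 235 - 7q_N - 2(q_A) = 0.
Apex's profit: π_A = (282 - 2Q)q_A - (28q_A + 3q_A²). Setting ∂π_A/∂q_A = 0: 254 - 10q_A - 2(q_N) = 0.
Best responses: q_N = (235 - 2q_A)/7, q_A = (254 - 2q_N)/10.
Substituting one into the other gives q_N = 307/11 and q_A = 218/11.
Total output Q = 525/11, so price P = 282 - 2·(525/11) = 186.5455.

186.55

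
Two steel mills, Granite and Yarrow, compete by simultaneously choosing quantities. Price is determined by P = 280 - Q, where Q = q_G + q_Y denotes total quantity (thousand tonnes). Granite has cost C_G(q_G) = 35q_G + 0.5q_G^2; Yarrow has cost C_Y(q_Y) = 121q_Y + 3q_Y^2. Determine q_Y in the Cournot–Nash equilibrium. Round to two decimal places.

Granite's profit: π_G = (280 - Q)q_G - (35q_G + (1/2)q_G²). Setting ∂π_G/∂q_G = 0: 245 - 3q_G - (q_Y) = 0.
Yarrow's first-order condition: 159 - 8q_Y - (q_G) = 0.
Rearranging gives the reaction functions q_G = (245 - q_Y)/3 and q_Y = (159 - q_G)/8.
Solving the pair: q_G = 1801/23, q_Y = 232/23.

10.09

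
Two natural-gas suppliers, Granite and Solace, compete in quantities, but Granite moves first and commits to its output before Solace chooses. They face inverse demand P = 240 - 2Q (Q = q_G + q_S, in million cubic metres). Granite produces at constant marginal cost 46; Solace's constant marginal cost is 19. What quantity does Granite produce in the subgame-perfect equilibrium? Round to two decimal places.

41.75

The follower Solace best-responds to any q_G: π_S = (240 - 2Q)q_S - 19q_S.
Follower FOC: 221 - 2q_G - 4q_S = 0, so q_S(q_G) = (221 - 2q_G)/4.
Granite substitutes q_S(q_G) into its own profit: π_G = q_G(240 - 2q_G - (221 - 2q_G)/2) - 46q_G = (259/2 - q_G)q_G - 46q_G.
The leader's first-order condition 167/2 - 2q_G = 0 yields q_G = 167/4.
Then q_S = (221 - 2·(167/4))/4 = 275/8.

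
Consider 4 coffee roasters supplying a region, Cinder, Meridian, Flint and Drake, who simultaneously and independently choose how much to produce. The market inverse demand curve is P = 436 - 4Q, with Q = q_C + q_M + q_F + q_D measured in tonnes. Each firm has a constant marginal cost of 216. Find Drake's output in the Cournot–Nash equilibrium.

A representative firm's profit is π_i = q_i(436 - 4Q) - 216q_i.
Setting ∂π_i/∂q_i = 0 with rivals' quantities fixed: 220 - 8q_i - 4·Σ_{j≠i} q_j = 0.
By symmetry each firm produces the same amount; substituting Σ_{j≠i} q_j = 3q_i yields q_i = 220/20 = 11.

11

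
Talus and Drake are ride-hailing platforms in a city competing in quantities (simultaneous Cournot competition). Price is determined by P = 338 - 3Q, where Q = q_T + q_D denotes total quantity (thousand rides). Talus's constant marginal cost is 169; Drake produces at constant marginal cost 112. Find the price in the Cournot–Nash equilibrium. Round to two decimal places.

206.33

Talus's profit: π_T = (338 - 3Q)q_T - (169q_T). Setting ∂π_T/∂q_T = 0: 169 - 6q_T - 3(q_D) = 0.
Drake's profit: π_D = (338 - 3Q)q_D - (112q_D). Setting ∂π_D/∂q_D = 0: 226 - 6q_D - 3(q_T) = 0.
Rearranging gives the reaction functions q_T = (169 - 3q_D)/6 and q_D = (226 - 3q_T)/6.
Solving the pair: q_T = 112/9, q_D = 283/9.
Total output Q = 395/9, so price P = 338 - 3·(395/9) = 619/3.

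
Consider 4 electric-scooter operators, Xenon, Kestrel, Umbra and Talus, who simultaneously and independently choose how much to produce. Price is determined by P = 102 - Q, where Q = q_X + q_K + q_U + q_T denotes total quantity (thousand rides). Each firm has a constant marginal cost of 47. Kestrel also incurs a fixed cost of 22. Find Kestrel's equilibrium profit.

99

A representative firm's profit is π_i = q_i(102 - Q) - 47q_i.
Setting ∂π_i/∂q_i = 0 with rivals' quantities fixed: 55 - 2q_i - Σ_{j≠i} q_j = 0.
By symmetry each firm produces the same amount; substituting Σ_{j≠i} q_j = 3q_i yields q_i = 55/5 = 11.
Price P = 102 - 44 = 58.
Kestrel's profit: (58 - 47)·11 - 22 = 99.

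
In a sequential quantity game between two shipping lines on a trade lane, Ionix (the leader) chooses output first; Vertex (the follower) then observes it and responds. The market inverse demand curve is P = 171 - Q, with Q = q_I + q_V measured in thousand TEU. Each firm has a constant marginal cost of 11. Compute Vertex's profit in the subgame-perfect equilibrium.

The follower Vertex best-responds to any q_I: π_V = (171 - Q)q_V - 11q_V.
Follower FOC: 160 - q_I - 2q_V = 0, so q_V(q_I) = (160 - q_I)/2.
The leader anticipates this reaction. Substituting into P = 171 - Q gives P = 91 - (1/2)q_I, so π_I = (91 - (1/2)q_I)q_I - 11q_I.
Leader FOC: 80 - q_I = 0, so q_I = 80.
Then q_V = (160 - 80)/2 = 40.
Price P = 171 - 120 = 51.
Vertex's profit: (51 - 11)·40 = 1600.

1600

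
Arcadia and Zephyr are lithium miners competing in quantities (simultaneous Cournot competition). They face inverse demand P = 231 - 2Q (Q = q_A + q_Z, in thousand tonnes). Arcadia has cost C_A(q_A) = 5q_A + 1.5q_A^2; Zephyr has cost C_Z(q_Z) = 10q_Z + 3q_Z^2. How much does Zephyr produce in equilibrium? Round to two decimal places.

Arcadia's profit: π_A = (231 - 2Q)q_A - (5q_A + (3/2)q_A²). Setting ∂π_A/∂q_A = 0: 226 - 7q_A - 2(q_Z) = 0.
Zephyr's first-order condition: 221 - 10q_Z - 2(q_A) = 0.
Best responses: q_A = (226 - 2q_Z)/7, q_Z = (221 - 2q_A)/10.
Solving the pair: q_A = 303/11, q_Z = 365/22.

16.59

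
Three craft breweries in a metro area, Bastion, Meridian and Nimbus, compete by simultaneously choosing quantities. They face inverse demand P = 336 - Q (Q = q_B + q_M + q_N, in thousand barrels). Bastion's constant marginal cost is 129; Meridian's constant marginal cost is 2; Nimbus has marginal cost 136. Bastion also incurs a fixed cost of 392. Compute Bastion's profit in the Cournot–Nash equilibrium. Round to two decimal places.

81.06

Bastion's profit: π_B = (336 - Q)q_B - (129q_B). Setting ∂π_B/∂q_B = 0: 207 - 2q_B - (q_M + q_N) = 0.
Meridian's first-order condition: 334 - 2q_M - (q_B + q_N) = 0.
Nimbus's profit: π_N = (336 - Q)q_N - (136q_N). Setting ∂π_N/∂q_N = 0: 200 - 2q_N - (q_B + q_M) = 0.
Summing all 3 equations gives 741 − 4Q = 0, hence Q = 741/4.
Back-substituting: q_B = (207 − 741/4) = 87/4, q_M = (334 − 741/4) = 595/4, q_N = (200 − 741/4) = 59/4.
Price P = 336 - 741/4 = 603/4.
Bastion's profit: (603/4 - 129)·(87/4) - 392 = 1297/16.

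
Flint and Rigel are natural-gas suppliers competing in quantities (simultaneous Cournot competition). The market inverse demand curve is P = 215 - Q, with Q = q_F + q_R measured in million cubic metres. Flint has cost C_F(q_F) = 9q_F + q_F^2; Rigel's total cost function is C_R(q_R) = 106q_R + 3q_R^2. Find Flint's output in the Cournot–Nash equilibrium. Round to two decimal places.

49.65

Flint's profit: π_F = (215 - Q)q_F - (9q_F + q_F²). Setting ∂π_F/∂q_F = 0: 206 - 4q_F - (q_R) = 0.
Rigel's profit: π_R = (215 - Q)q_R - (106q_R + 3q_R²). Setting ∂π_R/∂q_R = 0: 109 - 8q_R - (q_F) = 0.
So q_F = (206 - q_R)/4 and q_R = (109 - q_F)/8.
Solving the pair: q_F = 1539/31, q_R = 230/31.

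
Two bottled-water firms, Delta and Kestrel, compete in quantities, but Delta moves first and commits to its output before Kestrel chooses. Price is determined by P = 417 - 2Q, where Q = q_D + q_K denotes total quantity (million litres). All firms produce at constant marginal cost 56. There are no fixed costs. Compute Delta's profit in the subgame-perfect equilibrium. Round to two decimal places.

8145.06

The follower Kestrel best-responds to any q_D: π_K = (417 - 2Q)q_K - 56q_K.
∂π_K/∂q_K = 361 - 2q_D - 4q_K = 0 gives the reaction function q_K = (361 - 2q_D)/4.
The leader anticipates this reaction. Substituting into P = 417 - 2Q gives P = 473/2 - q_D, so π_D = (473/2 - q_D)q_D - 56q_D.
Leader FOC: 361/2 - 2q_D = 0, so q_D = 361/4.
Then q_K = (361 - 2·(361/4))/4 = 361/8.
Price P = 417 - 2·(1083/8) = 585/4.
Delta's profit: (585/4 - 56)·(361/4) = 8145.0625.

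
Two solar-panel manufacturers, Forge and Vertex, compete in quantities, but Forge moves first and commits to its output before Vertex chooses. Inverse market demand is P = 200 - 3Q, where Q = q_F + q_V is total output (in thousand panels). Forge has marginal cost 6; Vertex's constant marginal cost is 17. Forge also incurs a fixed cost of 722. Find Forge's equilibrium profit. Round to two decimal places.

The follower Vertex best-responds to any q_F: π_V = (200 - 3Q)q_V - 17q_V.
Setting the follower's marginal profit to zero, 183 - 3q_F - 6q_V = 0, i.e. q_V = (183 - 3q_F)/6.
Forge substitutes q_V(q_F) into its own profit: π_F = q_F(200 - 3q_F - (183 - 3q_F)/2) - 6q_F = (217/2 - (3/2)q_F)q_F - 6q_F.
The leader's first-order condition 205/2 - 3q_F = 0 yields q_F = 205/6.
Then q_V = (183 - 3·(205/6))/6 = 161/12.
Price P = 200 - 3·(571/12) = 229/4.
Forge's profit: (229/4 - 6)·(205/6) - 722 = 1029.0417.

1029.04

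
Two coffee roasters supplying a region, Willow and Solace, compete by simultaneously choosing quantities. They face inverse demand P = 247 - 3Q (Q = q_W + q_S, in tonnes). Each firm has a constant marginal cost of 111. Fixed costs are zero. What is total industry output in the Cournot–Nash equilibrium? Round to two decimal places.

30.22

A representative firm's profit is π_i = q_i(247 - 3Q) - 111q_i.
First-order condition (treating rivals' output as given): 136 - 6q_i - 3q_j = 0.
By symmetry each firm produces the same amount; substituting q_j = q_i yields q_i = 136/9.
Total output Q = 136/9 + 136/9 = 272/9.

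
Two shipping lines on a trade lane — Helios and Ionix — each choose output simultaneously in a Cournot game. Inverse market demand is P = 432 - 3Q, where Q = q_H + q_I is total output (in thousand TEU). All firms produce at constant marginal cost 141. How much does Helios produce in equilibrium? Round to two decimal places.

Each firm earns π_i = (432 - 3Q)q_i - 141q_i.
Setting ∂π_i/∂q_i = 0 with rivals' quantities fixed: 291 - 6q_i - 3q_j = 0.
By symmetry each firm produces the same amount; substituting q_j = q_i yields q_i = 291/9 = 97/3.

32.33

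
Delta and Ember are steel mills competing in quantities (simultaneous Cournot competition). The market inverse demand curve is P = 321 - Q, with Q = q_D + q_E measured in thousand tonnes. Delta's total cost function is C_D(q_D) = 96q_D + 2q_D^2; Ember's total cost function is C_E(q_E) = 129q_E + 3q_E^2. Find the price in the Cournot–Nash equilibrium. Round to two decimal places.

267.06

Delta's profit: π_D = (321 - Q)q_D - (96q_D + 2q_D²). Setting ∂π_D/∂q_D = 0: 225 - 6q_D - (q_E) = 0.
Ember's profit: π_E = (321 - Q)q_E - (129q_E + 3q_E²). Setting ∂π_E/∂q_E = 0: 192 - 8q_E - (q_D) = 0.
Rearranging gives the reaction functions q_D = (225 - q_E)/6 and q_E = (192 - q_D)/8.
Solving the pair: q_D = 1608/47, q_E = 927/47.
Total output Q = 53.9362, so price P = 321 - 53.9362 = 267.0638.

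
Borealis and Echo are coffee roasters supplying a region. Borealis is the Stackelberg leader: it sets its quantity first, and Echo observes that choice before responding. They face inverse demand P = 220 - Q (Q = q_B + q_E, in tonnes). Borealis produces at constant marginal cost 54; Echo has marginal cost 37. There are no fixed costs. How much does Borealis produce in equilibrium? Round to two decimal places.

74.50

The follower Echo best-responds to any q_B: π_E = (220 - Q)q_E - 37q_E.
Follower FOC: 183 - q_B - 2q_E = 0, so q_E(q_B) = (183 - q_B)/2.
Borealis substitutes q_E(q_B) into its own profit: π_B = q_B(220 - q_B - (183 - q_B)/2) - 54q_B = (257/2 - (1/2)q_B)q_B - 54q_B.
Leader FOC: 149/2 - q_B = 0, so q_B = 149/2.
Then q_E = (183 - 149/2)/2 = 217/4.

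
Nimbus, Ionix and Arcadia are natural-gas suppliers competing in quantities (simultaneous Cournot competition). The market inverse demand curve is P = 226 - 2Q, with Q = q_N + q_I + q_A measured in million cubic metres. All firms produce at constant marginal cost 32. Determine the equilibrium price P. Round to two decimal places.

80.50

A representative firm's profit is π_i = q_i(226 - 2Q) - 32q_i.
First-order condition (treating rivals' output as given): 194 - 4q_i - 2·Σ_{j≠i} q_j = 0.
By symmetry each firm produces the same amount; substituting Σ_{j≠i} q_j = 2q_i yields q_i = 194/8 = 97/4.
Total output Q = 291/4, so price P = 226 - 2·(291/4) = 161/2.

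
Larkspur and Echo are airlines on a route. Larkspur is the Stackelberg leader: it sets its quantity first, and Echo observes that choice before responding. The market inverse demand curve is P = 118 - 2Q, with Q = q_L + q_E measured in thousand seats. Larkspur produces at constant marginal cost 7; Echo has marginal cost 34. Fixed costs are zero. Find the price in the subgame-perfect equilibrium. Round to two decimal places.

41.50

The follower Echo best-responds to any q_L: π_E = (118 - 2Q)q_E - 34q_E.
Setting the follower's marginal profit to zero, 84 - 2q_L - 4q_E = 0, i.e. q_E = (84 - 2q_L)/4.
The leader anticipates this reaction. Substituting into P = 118 - 2Q gives P = 76 - q_L, so π_L = (76 - q_L)q_L - 7q_L.
Leader FOC: 69 - 2q_L = 0, so q_L = 69/2.
Then q_E = (84 - 2·(69/2))/4 = 15/4.
Total output Q = 153/4, so price P = 118 - 2·(153/4) = 83/2.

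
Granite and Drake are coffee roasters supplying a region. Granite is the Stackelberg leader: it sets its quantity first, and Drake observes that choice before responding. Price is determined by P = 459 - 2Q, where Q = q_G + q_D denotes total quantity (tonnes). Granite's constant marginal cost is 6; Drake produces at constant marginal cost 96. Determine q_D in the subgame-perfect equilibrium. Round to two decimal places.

The follower Drake best-responds to any q_G: π_D = (459 - 2Q)q_D - 96q_D.
Setting the follower's marginal profit to zero, 363 - 2q_G - 4q_D = 0, i.e. q_D = (363 - 2q_G)/4.
The leader anticipates this reaction. Substituting into P = 459 - 2Q gives P = 555/2 - q_G, so π_G = (555/2 - q_G)q_G - 6q_G.
Maximising: ∂π_G/∂q_G = 543/2 - 2q_G = 0, giving q_G = 543/4.
Then q_D = (363 - 2·(543/4))/4 = 183/8.

22.88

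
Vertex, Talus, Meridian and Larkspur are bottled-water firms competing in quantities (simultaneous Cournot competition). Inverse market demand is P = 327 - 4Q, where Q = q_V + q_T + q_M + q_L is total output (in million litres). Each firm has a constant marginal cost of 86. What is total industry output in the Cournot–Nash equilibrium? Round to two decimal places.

48.20

A representative firm's profit is π_i = q_i(327 - 4Q) - 86q_i.
First-order condition (treating rivals' output as given): 241 - 8q_i - 4·Σ_{j≠i} q_j = 0.
With identical firms every q_j equals q_i, so Σ_{j≠i} q_j = 3q_i and 241 = 20q_i, giving q_i = 241/20.
Total output Q = 241/20 + 241/20 + 241/20 + 241/20 = 241/5.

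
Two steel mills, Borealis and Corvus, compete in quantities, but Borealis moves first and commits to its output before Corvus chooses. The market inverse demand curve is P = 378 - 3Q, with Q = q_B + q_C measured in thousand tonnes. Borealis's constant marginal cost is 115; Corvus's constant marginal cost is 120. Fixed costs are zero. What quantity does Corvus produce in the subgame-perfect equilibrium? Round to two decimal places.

20.67

Solve by backward induction. Given q_B, the follower Corvus maximises π_C = (378 - 3q_B - 3q_C)q_C - 120q_C.
∂π_C/∂q_C = 258 - 3q_B - 6q_C = 0 gives the reaction function q_C = (258 - 3q_B)/6.
The leader anticipates this reaction. Substituting into P = 378 - 3Q gives P = 249 - (3/2)q_B, so π_B = (249 - (3/2)q_B)q_B - 115q_B.
Leader FOC: 134 - 3q_B = 0, so q_B = 134/3.
Then q_C = (258 - 3·(134/3))/6 = 62/3.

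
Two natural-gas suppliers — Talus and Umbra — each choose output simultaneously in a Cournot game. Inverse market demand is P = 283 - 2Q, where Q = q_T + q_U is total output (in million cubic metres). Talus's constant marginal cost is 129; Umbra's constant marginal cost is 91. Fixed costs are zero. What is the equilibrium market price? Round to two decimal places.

Talus's profit: π_T = (283 - 2Q)q_T - (129q_T). Setting ∂π_T/∂q_T = 0: 154 - 4q_T - 2(q_U) = 0.
Umbra's profit: π_U = (283 - 2Q)q_U - (91q_U). Setting ∂π_U/∂q_U = 0: 192 - 4q_U - 2(q_T) = 0.
Rearranging gives the reaction functions q_T = (154 - 2q_U)/4 and q_U = (192 - 2q_T)/4.
Substituting one into the other gives q_T = 58/3 and q_U = 115/3.
Total output Q = 173/3, so price P = 283 - 2·(173/3) = 503/3.

167.67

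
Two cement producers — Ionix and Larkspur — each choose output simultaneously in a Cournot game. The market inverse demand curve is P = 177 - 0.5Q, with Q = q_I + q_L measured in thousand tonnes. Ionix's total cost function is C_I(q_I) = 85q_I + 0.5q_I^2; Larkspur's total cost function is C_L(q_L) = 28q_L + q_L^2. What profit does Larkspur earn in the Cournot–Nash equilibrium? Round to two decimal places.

Ionix's profit: π_I = (177 - 0.5Q)q_I - (85q_I + (1/2)q_I²). Setting ∂π_I/∂q_I = 0: 92 - 2q_I - (1/2)(q_L) = 0.
Larkspur's profit: π_L = (177 - 0.5Q)q_L - (28q_L + q_L²). Setting ∂π_L/∂q_L = 0: 149 - 3q_L - (1/2)(q_I) = 0.
So q_I = (92 - (1/2)q_L)/2 and q_L = (149 - (1/2)q_I)/3.
Solving the pair: q_I = 806/23, q_L = 1008/23.
Price P = 177 - (1/2)·(1814/23) = 137.5652.
Larkspur's profit: 137.5652·(1008/23) - 28·(1008/23) - (1008/23)² = 2881.0888.

2881.09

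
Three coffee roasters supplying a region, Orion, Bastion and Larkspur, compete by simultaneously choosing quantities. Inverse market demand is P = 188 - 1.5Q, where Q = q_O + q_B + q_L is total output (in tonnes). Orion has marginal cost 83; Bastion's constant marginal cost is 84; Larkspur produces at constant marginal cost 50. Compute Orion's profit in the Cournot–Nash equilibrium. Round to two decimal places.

Orion's profit: π_O = (188 - 1.5Q)q_O - (83q_O). Setting ∂π_O/∂q_O = 0: 105 - 3q_O - (3/2)(q_B + q_L) = 0.
Bastion's first-order condition: 104 - 3q_B - (3/2)(q_O + q_L) = 0.
Larkspur's first-order condition: 138 - 3q_L - (3/2)(q_O + q_B) = 0.
Summing all 3 equations gives 347 − 6Q = 0, hence Q = 347/6.
Back-substituting: q_O = (105 − 347/4)/(3/2) = 73/6, q_B = (104 − 347/4)/(3/2) = 23/2, q_L = (138 − 347/4)/(3/2) = 205/6.
Price P = 188 - (3/2)·(347/6) = 405/4.
Orion's profit: (405/4 - 83)·(73/6) = 222.0417.

222.04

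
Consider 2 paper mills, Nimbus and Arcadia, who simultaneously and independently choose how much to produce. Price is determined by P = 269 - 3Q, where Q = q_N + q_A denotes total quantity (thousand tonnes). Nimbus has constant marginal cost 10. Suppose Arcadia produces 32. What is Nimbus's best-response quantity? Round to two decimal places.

27.17

With the rival's output fixed at 32, Nimbus's profit is π_N = (269 - 3·32 - 3q_N)q_N - (10q_N) = (173 - 3q_N)q_N - (10q_N).
∂π_N/∂q_N = 163 - 6q_N = 0, so q_N = 163/6.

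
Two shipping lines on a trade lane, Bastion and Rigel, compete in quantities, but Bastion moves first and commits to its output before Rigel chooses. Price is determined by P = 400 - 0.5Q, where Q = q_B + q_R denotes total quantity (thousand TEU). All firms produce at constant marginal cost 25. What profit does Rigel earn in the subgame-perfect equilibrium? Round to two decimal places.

17578.13

The follower Rigel best-responds to any q_B: π_R = (400 - 0.5Q)q_R - 25q_R.
∂π_R/∂q_R = 375 - (1/2)q_B - q_R = 0 gives the reaction function q_R = (375 - (1/2)q_B).
Bastion substitutes q_R(q_B) into its own profit: π_B = q_B(400 - (1/2)q_B - (375 - (1/2)q_B)/2) - 25q_B = (425/2 - (1/4)q_B)q_B - 25q_B.
Maximising: ∂π_B/∂q_B = 375/2 - (1/2)q_B = 0, giving q_B = 375.
Then q_R = (375 - (1/2)·375) = 375/2.
Price P = 400 - (1/2)·(1125/2) = 475/4.
Rigel's profit: (475/4 - 25)·(375/2) = 17578.1250.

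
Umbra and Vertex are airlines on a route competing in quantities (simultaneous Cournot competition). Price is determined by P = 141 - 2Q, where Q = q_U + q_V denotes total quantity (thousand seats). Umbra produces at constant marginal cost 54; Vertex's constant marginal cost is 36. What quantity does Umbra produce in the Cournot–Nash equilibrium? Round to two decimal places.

Umbra's profit: π_U = (141 - 2Q)q_U - (54q_U). Setting ∂π_U/∂q_U = 0: 87 - 4q_U - 2(q_V) = 0.
Vertex's profit: π_V = (141 - 2Q)q_V - (36q_V). Setting ∂π_V/∂q_V = 0: 105 - 4q_V - 2(q_U) = 0.
So q_U = (87 - 2q_V)/4 and q_V = (105 - 2q_U)/4.
Substituting one into the other gives q_U = 23/2 and q_V = 41/2.

11.50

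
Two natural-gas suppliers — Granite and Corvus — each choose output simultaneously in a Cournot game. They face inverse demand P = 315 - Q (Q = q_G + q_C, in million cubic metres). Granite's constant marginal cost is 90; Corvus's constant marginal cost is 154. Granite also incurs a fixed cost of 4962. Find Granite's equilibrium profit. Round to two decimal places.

4318.11

Granite's profit: π_G = (315 - Q)q_G - (90q_G). Setting ∂π_G/∂q_G = 0: 225 - 2q_G - (q_C) = 0.
Corvus's profit: π_C = (315 - Q)q_C - (154q_C). Setting ∂π_C/∂q_C = 0: 161 - 2q_C - (q_G) = 0.
So q_G = (225 - q_C)/2 and q_C = (161 - q_G)/2.
Substituting one into the other gives q_G = 289/3 and q_C = 97/3.
Price P = 315 - 386/3 = 559/3.
Granite's profit: (559/3 - 90)·(289/3) - 4962 = 4318.1111.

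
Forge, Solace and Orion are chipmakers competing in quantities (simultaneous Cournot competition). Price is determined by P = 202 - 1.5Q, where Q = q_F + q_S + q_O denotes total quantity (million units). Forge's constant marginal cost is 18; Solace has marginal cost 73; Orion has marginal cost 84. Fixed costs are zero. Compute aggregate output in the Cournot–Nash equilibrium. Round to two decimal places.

Forge's profit: π_F = (202 - 1.5Q)q_F - (18q_F). Setting ∂π_F/∂q_F = 0: 184 - 3q_F - (3/2)(q_S + q_O) = 0.
Solace's first-order condition: 129 - 3q_S - (3/2)(q_F + q_O) = 0.
Orion's first-order condition: 118 - 3q_O - (3/2)(q_F + q_S) = 0.
Summing all 3 equations gives 431 − 6Q = 0, hence Q = 431/6.
Back-substituting: q_F = (184 − 431/4)/(3/2) = 305/6, q_S = (129 − 431/4)/(3/2) = 85/6, q_O = (118 − 431/4)/(3/2) = 41/6.
Total output Q = 305/6 + 85/6 + 41/6 = 431/6.

71.83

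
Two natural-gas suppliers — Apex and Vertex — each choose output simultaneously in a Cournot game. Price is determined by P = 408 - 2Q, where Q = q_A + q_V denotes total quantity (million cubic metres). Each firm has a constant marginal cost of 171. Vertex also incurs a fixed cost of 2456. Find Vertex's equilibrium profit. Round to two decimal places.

Each firm earns π_i = (408 - 2Q)q_i - 171q_i.
Setting ∂π_i/∂q_i = 0 with rivals' quantities fixed: 237 - 4q_i - 2q_j = 0.
With identical firms every q_j equals q_i, so q_j = q_i and 237 = 6q_i, giving q_i = 79/2.
Price P = 408 - 2·79 = 250.
Vertex's profit: (250 - 171)·(79/2) - 2456 = 1329/2.

664.50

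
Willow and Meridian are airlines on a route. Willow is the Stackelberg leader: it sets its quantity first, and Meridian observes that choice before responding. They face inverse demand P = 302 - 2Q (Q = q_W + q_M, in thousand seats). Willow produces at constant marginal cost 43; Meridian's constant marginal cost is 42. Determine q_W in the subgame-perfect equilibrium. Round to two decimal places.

64.50

The follower Meridian best-responds to any q_W: π_M = (302 - 2Q)q_M - 42q_M.
∂π_M/∂q_M = 260 - 2q_W - 4q_M = 0 gives the reaction function q_M = (260 - 2q_W)/4.
The leader anticipates this reaction. Substituting into P = 302 - 2Q gives P = 172 - q_W, so π_W = (172 - q_W)q_W - 43q_W.
Leader FOC: 129 - 2q_W = 0, so q_W = 129/2.
Then q_M = (260 - 2·(129/2))/4 = 131/4.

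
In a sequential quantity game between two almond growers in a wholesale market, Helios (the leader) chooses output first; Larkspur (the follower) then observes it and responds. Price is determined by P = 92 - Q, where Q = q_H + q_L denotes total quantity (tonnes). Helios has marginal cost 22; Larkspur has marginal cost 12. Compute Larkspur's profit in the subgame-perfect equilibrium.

625

The follower Larkspur best-responds to any q_H: π_L = (92 - Q)q_L - 12q_L.
∂π_L/∂q_L = 80 - q_H - 2q_L = 0 gives the reaction function q_L = (80 - q_H)/2.
Helios substitutes q_L(q_H) into its own profit: π_H = q_H(92 - q_H - (80 - q_H)/2) - 22q_H = (52 - (1/2)q_H)q_H - 22q_H.
The leader's first-order condition 30 - q_H = 0 yields q_H = 30.
Then q_L = (80 - 30)/2 = 25.
Price P = 92 - 55 = 37.
Larkspur's profit: (37 - 12)·25 = 625.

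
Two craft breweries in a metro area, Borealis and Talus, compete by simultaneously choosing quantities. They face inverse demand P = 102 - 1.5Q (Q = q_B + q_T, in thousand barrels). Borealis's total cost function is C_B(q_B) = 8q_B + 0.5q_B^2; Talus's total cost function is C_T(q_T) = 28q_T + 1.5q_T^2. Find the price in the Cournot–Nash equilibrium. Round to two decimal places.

Borealis's profit: π_B = (102 - 1.5Q)q_B - (8q_B + (1/2)q_B²). Setting ∂π_B/∂q_B = 0: 94 - 4q_B - (3/2)(q_T) = 0.
Talus's first-order condition: 74 - 6q_T - (3/2)(q_B) = 0.
Rearranging gives the reaction functions q_B = (94 - (3/2)q_T)/4 and q_T = (74 - (3/2)q_B)/6.
Solving the pair: q_B = 604/29, q_T = 620/87.
Total output Q = 27.9540, so price P = 102 - (3/2)·27.9540 = 1742/29.

60.07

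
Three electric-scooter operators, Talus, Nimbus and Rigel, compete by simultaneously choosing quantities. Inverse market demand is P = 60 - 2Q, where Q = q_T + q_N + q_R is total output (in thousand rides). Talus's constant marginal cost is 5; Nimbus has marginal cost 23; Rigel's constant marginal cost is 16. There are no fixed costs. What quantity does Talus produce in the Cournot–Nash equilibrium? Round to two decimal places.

10.50

Talus's profit: π_T = (60 - 2Q)q_T - (5q_T). Setting ∂π_T/∂q_T = 0: 55 - 4q_T - 2(q_N + q_R) = 0.
Nimbus's profit: π_N = (60 - 2Q)q_N - (23q_N). Setting ∂π_N/∂q_N = 0: 37 - 4q_N - 2(q_T + q_R) = 0.
Rigel's first-order condition: 44 - 4q_R - 2(q_T + q_N) = 0.
Adding the 3 first-order conditions: 136 − 8Q = 0, so Q = 17.
Back-substituting: q_T = (55 − 34)/2 = 21/2, q_N = (37 − 34)/2 = 3/2, q_R = (44 − 34)/2 = 5.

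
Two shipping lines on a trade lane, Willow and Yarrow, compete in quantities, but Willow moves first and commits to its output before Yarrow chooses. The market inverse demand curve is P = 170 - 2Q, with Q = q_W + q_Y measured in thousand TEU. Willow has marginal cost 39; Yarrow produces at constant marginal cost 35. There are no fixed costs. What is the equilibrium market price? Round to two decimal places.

70.75

Solve by backward induction. Given q_W, the follower Yarrow maximises π_Y = (170 - 2q_W - 2q_Y)q_Y - 35q_Y.
Follower FOC: 135 - 2q_W - 4q_Y = 0, so q_Y(q_W) = (135 - 2q_W)/4.
The leader anticipates this reaction. Substituting into P = 170 - 2Q gives P = 205/2 - q_W, so π_W = (205/2 - q_W)q_W - 39q_W.
Maximising: ∂π_W/∂q_W = 127/2 - 2q_W = 0, giving q_W = 127/4.
Then q_Y = (135 - 2·(127/4))/4 = 143/8.
Total output Q = 397/8, so price P = 170 - 2·(397/8) = 283/4.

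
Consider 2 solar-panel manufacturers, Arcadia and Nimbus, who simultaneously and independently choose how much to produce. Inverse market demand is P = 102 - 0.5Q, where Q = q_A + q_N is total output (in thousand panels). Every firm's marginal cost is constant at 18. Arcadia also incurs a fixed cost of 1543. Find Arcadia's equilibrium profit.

25

Each firm earns π_i = (102 - 0.5Q)q_i - 18q_i.
First-order condition (treating rivals' output as given): 84 - q_i - (1/2)q_j = 0.
By symmetry each firm produces the same amount; substituting q_j = q_i yields q_i = 84/(3/2) = 56.
Price P = 102 - (1/2)·112 = 46.
Arcadia's profit: (46 - 18)·56 - 1543 = 25.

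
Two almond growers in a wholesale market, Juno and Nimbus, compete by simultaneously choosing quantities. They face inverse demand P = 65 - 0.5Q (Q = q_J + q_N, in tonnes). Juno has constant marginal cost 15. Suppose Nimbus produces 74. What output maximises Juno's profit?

With the rival's output fixed at 74, Juno's profit is π_J = (65 - (1/2)·74 - (1/2)q_J)q_J - (15q_J) = (28 - (1/2)q_J)q_J - (15q_J).
∂π_J/∂q_J = 13 - q_J = 0, so q_J = 13.

13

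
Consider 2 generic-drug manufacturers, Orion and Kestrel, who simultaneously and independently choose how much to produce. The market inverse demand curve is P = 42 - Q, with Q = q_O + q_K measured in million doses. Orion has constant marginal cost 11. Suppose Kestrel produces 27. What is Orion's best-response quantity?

With the rival's output fixed at 27, Orion's profit is π_O = (42 - 27 - q_O)q_O - (11q_O) = (15 - q_O)q_O - (11q_O).
∂π_O/∂q_O = 4 - 2q_O = 0, so q_O = 2.

2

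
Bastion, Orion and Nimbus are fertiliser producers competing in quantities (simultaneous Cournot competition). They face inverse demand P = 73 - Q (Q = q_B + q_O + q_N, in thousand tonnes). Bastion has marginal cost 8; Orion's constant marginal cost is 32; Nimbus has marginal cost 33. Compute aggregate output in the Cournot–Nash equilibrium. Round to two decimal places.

Bastion's profit: π_B = (73 - Q)q_B - (8q_B). Setting ∂π_B/∂q_B = 0: 65 - 2q_B - (q_O + q_N) = 0.
Orion's profit: π_O = (73 - Q)q_O - (32q_O). Setting ∂π_O/∂q_O = 0: 41 - 2q_O - (q_B + q_N) = 0.
Nimbus's profit: π_N = (73 - Q)q_N - (33q_N). Setting ∂π_N/∂q_N = 0: 40 - 2q_N - (q_B + q_O) = 0.
Adding the 3 conditions: 146 − 2Q − 2Q = 0, i.e. Q = 73/2.
Back-substituting: q_B = (65 − 73/2) = 57/2, q_O = (41 − 73/2) = 9/2, q_N = (40 − 73/2) = 7/2.
Total output Q = 57/2 + 9/2 + 7/2 = 73/2.

36.50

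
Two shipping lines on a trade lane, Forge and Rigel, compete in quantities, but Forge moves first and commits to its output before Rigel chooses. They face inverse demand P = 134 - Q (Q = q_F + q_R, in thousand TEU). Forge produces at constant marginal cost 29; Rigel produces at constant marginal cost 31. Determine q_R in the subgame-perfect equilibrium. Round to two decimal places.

Solve by backward induction. Given q_F, the follower Rigel maximises π_R = (134 - q_F - q_R)q_R - 31q_R.
Setting the follower's marginal profit to zero, 103 - q_F - 2q_R = 0, i.e. q_R = (103 - q_F)/2.
Forge substitutes q_R(q_F) into its own profit: π_F = q_F(134 - q_F - (103 - q_F)/2) - 29q_F = (165/2 - (1/2)q_F)q_F - 29q_F.
Maximising: ∂π_F/∂q_F = 107/2 - q_F = 0, giving q_F = 107/2.
Then q_R = (103 - 107/2)/2 = 99/4.

24.75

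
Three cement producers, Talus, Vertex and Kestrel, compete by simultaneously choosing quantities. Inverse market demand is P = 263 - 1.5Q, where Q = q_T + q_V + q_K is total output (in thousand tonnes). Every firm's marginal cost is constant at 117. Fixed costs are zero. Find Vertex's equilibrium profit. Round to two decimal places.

Each firm earns π_i = (263 - 1.5Q)q_i - 117q_i.
Setting ∂π_i/∂q_i = 0 with rivals' quantities fixed: 146 - 3q_i - (3/2)·Σ_{j≠i} q_j = 0.
With identical firms every q_j equals q_i, so Σ_{j≠i} q_j = 2q_i and 146 = 6q_i, giving q_i = 73/3.
Price P = 263 - (3/2)·73 = 307/2.
Vertex's profit: (307/2 - 117)·(73/3) = 888.1667.

888.17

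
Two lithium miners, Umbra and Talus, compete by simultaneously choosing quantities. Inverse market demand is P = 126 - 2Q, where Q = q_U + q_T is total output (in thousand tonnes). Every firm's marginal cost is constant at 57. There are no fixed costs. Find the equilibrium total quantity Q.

A representative firm's profit is π_i = q_i(126 - 2Q) - 57q_i.
Setting ∂π_i/∂q_i = 0 with rivals' quantities fixed: 69 - 4q_i - 2q_j = 0.
With identical firms every q_j equals q_i, so q_j = q_i and 69 = 6q_i, giving q_i = 23/2.
Total output Q = 23/2 + 23/2 = 23.

23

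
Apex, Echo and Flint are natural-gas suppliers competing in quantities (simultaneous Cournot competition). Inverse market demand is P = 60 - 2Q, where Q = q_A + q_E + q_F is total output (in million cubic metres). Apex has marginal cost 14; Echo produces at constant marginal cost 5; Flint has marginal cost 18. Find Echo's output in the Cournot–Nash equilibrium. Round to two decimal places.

9.63

Apex's profit: π_A = (60 - 2Q)q_A - (14q_A). Setting ∂π_A/∂q_A = 0: 46 - 4q_A - 2(q_E + q_F) = 0.
Echo's profit: π_E = (60 - 2Q)q_E - (5q_E). Setting ∂π_E/∂q_E = 0: 55 - 4q_E - 2(q_A + q_F) = 0.
Flint's first-order condition: 42 - 4q_F - 2(q_A + q_E) = 0.
Adding the 3 conditions: 143 − 4Q − 4Q = 0, i.e. Q = 143/8.
Back-substituting: q_A = (46 − 143/4)/2 = 41/8, q_E = (55 − 143/4)/2 = 77/8, q_F = (42 − 143/4)/2 = 25/8.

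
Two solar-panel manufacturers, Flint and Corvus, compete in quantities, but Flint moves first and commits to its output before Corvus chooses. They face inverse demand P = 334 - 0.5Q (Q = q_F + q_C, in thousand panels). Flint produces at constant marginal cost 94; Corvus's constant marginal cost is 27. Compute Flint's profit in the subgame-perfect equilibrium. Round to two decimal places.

The follower Corvus best-responds to any q_F: π_C = (334 - 0.5Q)q_C - 27q_C.
Setting the follower's marginal profit to zero, 307 - (1/2)q_F - q_C = 0, i.e. q_C = (307 - (1/2)q_F).
The leader anticipates this reaction. Substituting into P = 334 - 0.5Q gives P = 361/2 - (1/4)q_F, so π_F = (361/2 - (1/4)q_F)q_F - 94q_F.
The leader's first-order condition 173/2 - (1/2)q_F = 0 yields q_F = 173.
Then q_C = (307 - (1/2)·173) = 441/2.
Price P = 334 - (1/2)·(787/2) = 549/4.
Flint's profit: (549/4 - 94)·173 = 7482.2500.

7482.25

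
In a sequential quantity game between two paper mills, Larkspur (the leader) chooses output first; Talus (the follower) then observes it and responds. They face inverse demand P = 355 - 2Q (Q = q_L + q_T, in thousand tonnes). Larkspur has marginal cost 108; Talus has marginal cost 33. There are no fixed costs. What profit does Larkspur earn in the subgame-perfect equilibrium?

Solve by backward induction. Given q_L, the follower Talus maximises π_T = (355 - 2q_L - 2q_T)q_T - 33q_T.
Setting the follower's marginal profit to zero, 322 - 2q_L - 4q_T = 0, i.e. q_T = (322 - 2q_L)/4.
Larkspur substitutes q_T(q_L) into its own profit: π_L = q_L(355 - 2q_L - (322 - 2q_L)/2) - 108q_L = (194 - q_L)q_L - 108q_L.
The leader's first-order condition 86 - 2q_L = 0 yields q_L = 43.
Then q_T = (322 - 2·43)/4 = 59.
Price P = 355 - 2·102 = 151.
Larkspur's profit: (151 - 108)·43 = 1849.

1849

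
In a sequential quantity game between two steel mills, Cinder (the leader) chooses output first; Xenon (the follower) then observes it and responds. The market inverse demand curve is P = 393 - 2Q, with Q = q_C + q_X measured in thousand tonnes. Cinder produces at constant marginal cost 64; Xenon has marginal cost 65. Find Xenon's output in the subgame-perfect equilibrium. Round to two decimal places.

The follower Xenon best-responds to any q_C: π_X = (393 - 2Q)q_X - 65q_X.
Setting the follower's marginal profit to zero, 328 - 2q_C - 4q_X = 0, i.e. q_X = (328 - 2q_C)/4.
Cinder substitutes q_X(q_C) into its own profit: π_C = q_C(393 - 2q_C - (328 - 2q_C)/2) - 64q_C = (229 - q_C)q_C - 64q_C.
Leader FOC: 165 - 2q_C = 0, so q_C = 165/2.
Then q_X = (328 - 2·(165/2))/4 = 163/4.

40.75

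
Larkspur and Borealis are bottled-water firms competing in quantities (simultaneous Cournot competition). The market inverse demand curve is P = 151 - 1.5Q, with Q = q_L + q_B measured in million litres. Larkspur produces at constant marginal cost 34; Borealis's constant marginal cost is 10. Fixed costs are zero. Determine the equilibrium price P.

Larkspur's profit: π_L = (151 - 1.5Q)q_L - (34q_L). Setting ∂π_L/∂q_L = 0: 117 - 3q_L - (3/2)(q_B) = 0.
Borealis's profit: π_B = (151 - 1.5Q)q_B - (10q_B). Setting ∂π_B/∂q_B = 0: 141 - 3q_B - (3/2)(q_L) = 0.
So q_L = (117 - (3/2)q_B)/3 and q_B = (141 - (3/2)q_L)/3.
Substituting one into the other gives q_L = 62/3 and q_B = 110/3.
Total output Q = 172/3, so price P = 151 - (3/2)·(172/3) = 65.

65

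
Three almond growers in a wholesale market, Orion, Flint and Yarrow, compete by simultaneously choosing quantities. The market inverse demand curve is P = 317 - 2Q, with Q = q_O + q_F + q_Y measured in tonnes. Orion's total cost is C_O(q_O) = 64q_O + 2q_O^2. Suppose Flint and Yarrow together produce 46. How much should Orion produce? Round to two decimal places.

20.13

With rivals' combined output fixed at 46, Orion's profit is π_O = (317 - 2·46 - 2q_O)q_O - (64q_O + 2q_O²) = (225 - 2q_O)q_O - (64q_O + 2q_O²).
∂π_O/∂q_O = 161 - 8q_O = 0, so q_O = 161/8.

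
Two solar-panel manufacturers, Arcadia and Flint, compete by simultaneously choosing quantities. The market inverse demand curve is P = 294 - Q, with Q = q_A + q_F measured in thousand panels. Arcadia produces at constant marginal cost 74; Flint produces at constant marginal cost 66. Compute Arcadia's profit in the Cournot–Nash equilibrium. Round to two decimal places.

4993.78

Arcadia's profit: π_A = (294 - Q)q_A - (74q_A). Setting ∂π_A/∂q_A = 0: 220 - 2q_A - (q_F) = 0.
Flint's first-order condition: 228 - 2q_F - (q_A) = 0.
So q_A = (220 - q_F)/2 and q_F = (228 - q_A)/2.
Substituting one into the other gives q_A = 212/3 and q_F = 236/3.
Price P = 294 - 448/3 = 434/3.
Arcadia's profit: (434/3 - 74)·(212/3) = 4993.7778.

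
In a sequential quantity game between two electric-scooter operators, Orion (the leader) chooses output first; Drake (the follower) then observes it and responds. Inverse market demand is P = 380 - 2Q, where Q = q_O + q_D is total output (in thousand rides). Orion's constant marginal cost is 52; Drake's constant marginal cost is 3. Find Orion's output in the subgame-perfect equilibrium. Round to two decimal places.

Solve by backward induction. Given q_O, the follower Drake maximises π_D = (380 - 2q_O - 2q_D)q_D - 3q_D.
Follower FOC: 377 - 2q_O - 4q_D = 0, so q_D(q_O) = (377 - 2q_O)/4.
Orion substitutes q_D(q_O) into its own profit: π_O = q_O(380 - 2q_O - (377 - 2q_O)/2) - 52q_O = (383/2 - q_O)q_O - 52q_O.
Leader FOC: 279/2 - 2q_O = 0, so q_O = 279/4.
Then q_D = (377 - 2·(279/4))/4 = 475/8.

69.75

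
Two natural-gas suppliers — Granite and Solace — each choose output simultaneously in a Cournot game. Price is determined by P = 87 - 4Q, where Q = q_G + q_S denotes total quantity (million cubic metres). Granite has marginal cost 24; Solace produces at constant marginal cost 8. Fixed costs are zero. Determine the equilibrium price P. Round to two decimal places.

Granite's profit: π_G = (87 - 4Q)q_G - (24q_G). Setting ∂π_G/∂q_G = 0: 63 - 8q_G - 4(q_S) = 0.
Solace's profit: π_S = (87 - 4Q)q_S - (8q_S). Setting ∂π_S/∂q_S = 0: 79 - 8q_S - 4(q_G) = 0.
So q_G = (63 - 4q_S)/8 and q_S = (79 - 4q_G)/8.
Solving the pair: q_G = 47/12, q_S = 95/12.
Total output Q = 71/6, so price P = 87 - 4·(71/6) = 119/3.

39.67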